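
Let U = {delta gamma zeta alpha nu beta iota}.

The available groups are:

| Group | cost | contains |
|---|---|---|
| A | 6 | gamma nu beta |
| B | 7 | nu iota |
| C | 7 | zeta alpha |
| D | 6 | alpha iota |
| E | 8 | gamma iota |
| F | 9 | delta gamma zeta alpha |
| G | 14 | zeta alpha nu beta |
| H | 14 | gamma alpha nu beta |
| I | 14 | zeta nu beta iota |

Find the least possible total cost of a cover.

21

A, D, F together cover every point (A ∪ D ∪ F = {delta, gamma, zeta, alpha, nu, beta, iota}); total cost 6 + 6 + 9 = 21.
No covering selection has total cost below 21.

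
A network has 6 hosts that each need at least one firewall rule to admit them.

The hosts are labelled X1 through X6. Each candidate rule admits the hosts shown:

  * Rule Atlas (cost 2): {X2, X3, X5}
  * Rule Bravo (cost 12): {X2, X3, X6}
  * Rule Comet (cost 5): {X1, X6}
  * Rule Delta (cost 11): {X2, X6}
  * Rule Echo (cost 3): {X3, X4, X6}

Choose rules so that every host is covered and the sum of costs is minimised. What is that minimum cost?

10

Atlas, Comet, Echo together cover every host (Atlas ∪ Comet ∪ Echo = {X1, X2, X3, X4, X5, X6}); total cost 2 + 5 + 3 = 10.
No covering selection has total cost below 10.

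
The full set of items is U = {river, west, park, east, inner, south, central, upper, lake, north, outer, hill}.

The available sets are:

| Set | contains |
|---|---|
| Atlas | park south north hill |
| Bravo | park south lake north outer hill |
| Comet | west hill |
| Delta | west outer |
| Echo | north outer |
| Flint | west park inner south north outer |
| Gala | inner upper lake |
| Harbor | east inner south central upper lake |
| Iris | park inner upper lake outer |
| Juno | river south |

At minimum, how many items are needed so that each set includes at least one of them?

4

The 4 items {west, south, lake, outer} hit every set.
The sets Comet, Echo, Gala, Juno are pairwise disjoint, so any hitting set needs a separate item for each — at least 4. Hence 4 is optimal.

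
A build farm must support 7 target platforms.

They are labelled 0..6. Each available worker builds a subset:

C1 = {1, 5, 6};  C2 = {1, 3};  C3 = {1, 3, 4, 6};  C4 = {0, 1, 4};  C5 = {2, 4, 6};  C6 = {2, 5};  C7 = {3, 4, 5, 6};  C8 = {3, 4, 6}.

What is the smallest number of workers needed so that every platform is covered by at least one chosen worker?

Take {C4, C6, C8}. Their union is {0, 1, 2, 3, 4, 5, 6}, which is all 7 platforms.
Only C4 contains 0, so C4 is forced; the remaining 4 platforms need at least 2 more workers (each remaining worker adds at most 3) — so at least 3 workers are needed, and 3 is optimal.

3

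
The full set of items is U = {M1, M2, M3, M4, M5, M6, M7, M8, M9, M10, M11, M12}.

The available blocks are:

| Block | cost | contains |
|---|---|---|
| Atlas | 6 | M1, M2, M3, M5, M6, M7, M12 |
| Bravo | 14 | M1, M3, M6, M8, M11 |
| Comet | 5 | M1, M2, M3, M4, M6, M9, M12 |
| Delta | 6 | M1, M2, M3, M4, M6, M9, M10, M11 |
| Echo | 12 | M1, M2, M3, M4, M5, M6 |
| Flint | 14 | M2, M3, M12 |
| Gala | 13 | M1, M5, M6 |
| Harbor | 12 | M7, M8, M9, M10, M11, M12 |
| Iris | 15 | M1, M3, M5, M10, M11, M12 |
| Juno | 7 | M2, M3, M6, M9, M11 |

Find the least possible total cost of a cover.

23

Atlas, Comet, Harbor together cover every item (Atlas ∪ Comet ∪ Harbor = {M1, M2, M3, M4, M5, M6, M7, M8, M9, M10, M11, M12}); total cost 6 + 5 + 12 = 23.
The greedy pick Comet, Atlas, Delta, Harbor costs 29; no covering selection beats 23.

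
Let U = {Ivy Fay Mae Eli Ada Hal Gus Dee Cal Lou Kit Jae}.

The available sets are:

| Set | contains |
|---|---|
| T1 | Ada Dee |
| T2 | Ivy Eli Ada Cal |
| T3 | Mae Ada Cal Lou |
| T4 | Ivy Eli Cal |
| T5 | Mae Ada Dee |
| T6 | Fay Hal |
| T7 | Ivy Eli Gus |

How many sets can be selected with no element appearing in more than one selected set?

T4, T5, T6 are pairwise disjoint (T4={Ivy,Eli,Cal}; T5={Mae,Ada,Dee}; T6={Fay,Hal}).
Every remaining set overlaps one of these, and no 4 of the listed sets are pairwise disjoint, so 3 is the maximum.

3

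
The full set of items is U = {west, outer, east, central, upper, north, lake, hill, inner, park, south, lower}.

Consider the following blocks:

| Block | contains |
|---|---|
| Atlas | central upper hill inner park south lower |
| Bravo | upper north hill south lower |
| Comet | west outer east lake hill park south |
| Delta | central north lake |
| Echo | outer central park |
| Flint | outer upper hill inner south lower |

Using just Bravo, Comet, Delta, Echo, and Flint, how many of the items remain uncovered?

0

Union of Bravo, Comet, Delta, Echo, Flint = {west, outer, east, central, upper, north, lake, hill, inner, park, south, lower} — that's every item, so 0 are uncovered.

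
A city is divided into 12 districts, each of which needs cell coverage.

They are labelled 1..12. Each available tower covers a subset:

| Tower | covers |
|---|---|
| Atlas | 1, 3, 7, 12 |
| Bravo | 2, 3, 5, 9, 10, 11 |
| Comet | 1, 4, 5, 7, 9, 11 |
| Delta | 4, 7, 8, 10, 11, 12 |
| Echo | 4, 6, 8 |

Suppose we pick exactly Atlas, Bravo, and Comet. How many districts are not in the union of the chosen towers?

2

Union of Atlas, Bravo, Comet = {1, 2, 3, 4, 5, 7, 9, 10, 11, 12}.
Not covered: 6, 8 — 2 districts.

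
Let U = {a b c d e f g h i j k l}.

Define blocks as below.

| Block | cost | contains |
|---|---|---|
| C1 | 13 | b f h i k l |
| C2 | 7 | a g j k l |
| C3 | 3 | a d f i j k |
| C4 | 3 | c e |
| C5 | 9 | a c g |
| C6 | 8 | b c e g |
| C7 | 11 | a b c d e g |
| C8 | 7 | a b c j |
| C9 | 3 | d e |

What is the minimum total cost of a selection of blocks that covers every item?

C1, C3, C6 together cover every item (C1 ∪ C3 ∪ C6 = {a, b, c, d, e, f, g, h, i, j, k, l}); total cost 13 + 3 + 8 = 24.
The greedy pick C3, C4, C2, C1 costs 26; no covering selection beats 24.

24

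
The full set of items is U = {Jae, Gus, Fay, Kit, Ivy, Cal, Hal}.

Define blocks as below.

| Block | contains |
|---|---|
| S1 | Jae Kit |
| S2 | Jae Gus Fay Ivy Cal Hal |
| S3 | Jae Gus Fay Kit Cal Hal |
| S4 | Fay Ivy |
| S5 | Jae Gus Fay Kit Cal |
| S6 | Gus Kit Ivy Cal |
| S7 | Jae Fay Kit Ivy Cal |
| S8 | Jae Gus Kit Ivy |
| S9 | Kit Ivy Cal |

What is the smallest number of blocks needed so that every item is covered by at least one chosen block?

2

Take {S3, S4}. Their union is {Jae, Gus, Fay, Kit, Ivy, Cal, Hal}, which is all 7 items.
No single block has all 7 items (the largest, S2, has 6), so 2 is optimal.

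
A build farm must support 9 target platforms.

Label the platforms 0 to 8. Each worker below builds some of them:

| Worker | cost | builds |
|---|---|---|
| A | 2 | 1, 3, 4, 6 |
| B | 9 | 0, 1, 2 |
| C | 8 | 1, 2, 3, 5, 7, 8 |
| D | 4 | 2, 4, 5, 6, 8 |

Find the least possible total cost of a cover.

19

A, B, C together cover every platform (A ∪ B ∪ C = {0, 1, 2, 3, 4, 5, 6, 7, 8}); total cost 2 + 9 + 8 = 19.
The greedy pick A, D, C, B costs 23; no covering selection beats 19.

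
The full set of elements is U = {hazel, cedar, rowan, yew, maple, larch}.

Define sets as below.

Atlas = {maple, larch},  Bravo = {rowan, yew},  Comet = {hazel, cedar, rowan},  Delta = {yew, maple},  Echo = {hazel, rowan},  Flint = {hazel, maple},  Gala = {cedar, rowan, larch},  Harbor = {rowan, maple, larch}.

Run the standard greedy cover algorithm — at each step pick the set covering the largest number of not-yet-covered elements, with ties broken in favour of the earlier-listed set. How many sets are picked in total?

Greedy: pick Comet (covers 3 new) → pick Atlas (covers 2 new) → pick Bravo (covers 1 new). Total picks: 3.

3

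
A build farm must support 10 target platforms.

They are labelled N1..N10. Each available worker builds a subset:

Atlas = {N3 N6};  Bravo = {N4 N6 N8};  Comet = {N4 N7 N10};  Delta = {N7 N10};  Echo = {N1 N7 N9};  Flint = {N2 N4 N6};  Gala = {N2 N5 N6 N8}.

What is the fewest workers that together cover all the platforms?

Atlas and Comet and Echo and Gala together: Atlas ∪ Comet ∪ Echo ∪ Gala = {N1, N2, N3, N4, N5, N6, N7, N8, N9, N10} — every platform is covered.
Only Atlas contains N3, so Atlas is forced; the remaining 8 platforms need at least 3 more workers (each remaining worker adds at most 3) — so at least 4 workers are needed, and 4 is optimal.

4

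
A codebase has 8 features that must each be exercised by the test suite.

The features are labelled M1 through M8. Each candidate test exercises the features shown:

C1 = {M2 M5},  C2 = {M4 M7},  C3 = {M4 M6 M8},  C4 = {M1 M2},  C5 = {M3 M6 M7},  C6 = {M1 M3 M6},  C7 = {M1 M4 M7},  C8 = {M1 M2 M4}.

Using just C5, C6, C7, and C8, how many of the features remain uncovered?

2

Union of C5, C6, C7, C8 = {M1, M2, M3, M4, M6, M7}.
Not covered: M5, M8 — 2 features.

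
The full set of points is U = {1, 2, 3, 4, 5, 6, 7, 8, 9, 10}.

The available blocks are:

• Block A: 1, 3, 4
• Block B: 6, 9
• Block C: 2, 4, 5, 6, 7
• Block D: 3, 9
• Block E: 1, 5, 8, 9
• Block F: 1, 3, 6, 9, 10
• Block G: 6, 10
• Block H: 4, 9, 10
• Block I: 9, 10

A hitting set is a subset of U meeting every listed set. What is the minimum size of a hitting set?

3

The 3 points {1, 6, 9} hit every block.
No choice of 2 points meets every block, so 3 is the minimum.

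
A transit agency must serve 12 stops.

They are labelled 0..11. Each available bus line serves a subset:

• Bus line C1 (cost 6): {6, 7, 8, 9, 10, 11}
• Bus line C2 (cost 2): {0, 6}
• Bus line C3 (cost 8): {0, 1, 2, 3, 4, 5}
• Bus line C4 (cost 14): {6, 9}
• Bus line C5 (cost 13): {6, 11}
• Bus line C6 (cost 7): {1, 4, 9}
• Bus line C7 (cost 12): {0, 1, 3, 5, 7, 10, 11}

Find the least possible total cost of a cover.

C1, C3 together cover every stop (C1 ∪ C3 = {0, 1, 2, 3, 4, 5, 6, 7, 8, 9, 10, 11}); total cost 6 + 8 = 14.
No covering selection has total cost below 14.

14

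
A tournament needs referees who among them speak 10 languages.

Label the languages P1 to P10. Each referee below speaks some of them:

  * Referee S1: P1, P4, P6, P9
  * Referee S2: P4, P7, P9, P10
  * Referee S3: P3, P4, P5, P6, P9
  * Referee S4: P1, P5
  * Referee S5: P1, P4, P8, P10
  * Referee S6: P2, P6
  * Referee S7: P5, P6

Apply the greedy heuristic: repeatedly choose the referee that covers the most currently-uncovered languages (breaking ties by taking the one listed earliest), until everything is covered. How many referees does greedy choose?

Greedy: pick S3 (covers 5 new) → pick S5 (covers 3 new) → pick S2 (covers 1 new) → pick S6 (covers 1 new). Total picks: 4.

4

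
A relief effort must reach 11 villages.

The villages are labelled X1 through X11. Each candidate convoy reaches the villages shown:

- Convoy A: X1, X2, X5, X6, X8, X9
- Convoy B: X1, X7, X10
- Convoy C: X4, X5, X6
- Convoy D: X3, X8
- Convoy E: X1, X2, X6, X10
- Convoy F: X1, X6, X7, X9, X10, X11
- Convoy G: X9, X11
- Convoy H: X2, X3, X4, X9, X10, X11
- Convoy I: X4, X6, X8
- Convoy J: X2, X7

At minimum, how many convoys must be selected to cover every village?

3

A and H and J together: A ∪ H ∪ J = {X1, X2, X3, X4, X5, X6, X7, X8, X9, X10, X11} — every village is covered.
No 2 of the 10 convoys cover everything (all 45 combinations miss at least one village), so 3 is optimal.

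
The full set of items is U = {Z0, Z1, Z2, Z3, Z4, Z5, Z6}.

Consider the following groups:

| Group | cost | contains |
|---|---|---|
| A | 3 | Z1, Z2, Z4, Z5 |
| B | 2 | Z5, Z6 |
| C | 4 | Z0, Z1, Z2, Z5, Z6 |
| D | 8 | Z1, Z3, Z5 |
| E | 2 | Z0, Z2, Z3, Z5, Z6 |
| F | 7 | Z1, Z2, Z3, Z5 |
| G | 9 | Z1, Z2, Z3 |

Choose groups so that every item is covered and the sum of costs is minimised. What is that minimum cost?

A, E together cover every item (A ∪ E = {Z0, Z1, Z2, Z3, Z4, Z5, Z6}); total cost 3 + 2 = 5.
No covering selection has total cost below 5.

5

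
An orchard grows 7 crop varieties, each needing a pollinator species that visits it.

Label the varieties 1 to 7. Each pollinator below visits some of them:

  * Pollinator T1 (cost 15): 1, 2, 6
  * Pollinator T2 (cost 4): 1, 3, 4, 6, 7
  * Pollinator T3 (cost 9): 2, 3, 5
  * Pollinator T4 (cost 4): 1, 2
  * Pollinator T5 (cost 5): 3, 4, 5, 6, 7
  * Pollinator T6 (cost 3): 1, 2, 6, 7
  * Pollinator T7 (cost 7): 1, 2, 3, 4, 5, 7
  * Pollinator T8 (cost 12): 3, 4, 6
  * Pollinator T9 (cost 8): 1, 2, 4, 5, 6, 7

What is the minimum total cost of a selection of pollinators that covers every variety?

T5, T6 together cover every variety (T5 ∪ T6 = {1, 2, 3, 4, 5, 6, 7}); total cost 5 + 3 = 8.
No covering selection has total cost below 8.

8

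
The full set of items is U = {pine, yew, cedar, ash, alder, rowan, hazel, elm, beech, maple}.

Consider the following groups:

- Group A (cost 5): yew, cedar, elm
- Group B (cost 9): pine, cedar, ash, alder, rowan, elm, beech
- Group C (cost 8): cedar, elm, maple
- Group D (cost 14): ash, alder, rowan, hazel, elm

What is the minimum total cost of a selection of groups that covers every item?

36

A, B, C, D together cover every item (A ∪ B ∪ C ∪ D = {pine, yew, cedar, ash, alder, rowan, hazel, elm, beech, maple}); total cost 5 + 9 + 8 + 14 = 36.
No covering selection has total cost below 36.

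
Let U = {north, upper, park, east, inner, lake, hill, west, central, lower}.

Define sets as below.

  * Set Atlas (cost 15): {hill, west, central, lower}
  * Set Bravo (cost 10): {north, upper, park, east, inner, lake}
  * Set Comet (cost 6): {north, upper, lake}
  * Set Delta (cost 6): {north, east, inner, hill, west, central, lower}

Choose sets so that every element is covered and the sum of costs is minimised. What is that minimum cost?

Bravo, Delta together cover every element (Bravo ∪ Delta = {north, upper, park, east, inner, lake, hill, west, central, lower}); total cost 10 + 6 = 16.
The greedy pick Delta, Comet, Bravo costs 22; no covering selection beats 16.

16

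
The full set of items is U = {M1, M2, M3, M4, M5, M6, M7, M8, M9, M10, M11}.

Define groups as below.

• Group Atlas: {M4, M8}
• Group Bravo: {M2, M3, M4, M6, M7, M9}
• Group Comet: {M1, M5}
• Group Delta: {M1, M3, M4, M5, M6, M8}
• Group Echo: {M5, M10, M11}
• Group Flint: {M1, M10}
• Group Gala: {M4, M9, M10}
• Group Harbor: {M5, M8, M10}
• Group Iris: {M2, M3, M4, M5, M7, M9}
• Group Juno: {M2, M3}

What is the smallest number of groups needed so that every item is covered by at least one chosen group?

3

Take {Bravo, Delta, Echo}. Their union is {M1, M2, M3, M4, M5, M6, M7, M8, M9, M10, M11}, which is all 11 items.
Only Echo contains M11, so Echo is forced; the remaining 8 items need at least 2 more groups (each remaining group adds at most 6) — so at least 3 groups are needed, and 3 is optimal.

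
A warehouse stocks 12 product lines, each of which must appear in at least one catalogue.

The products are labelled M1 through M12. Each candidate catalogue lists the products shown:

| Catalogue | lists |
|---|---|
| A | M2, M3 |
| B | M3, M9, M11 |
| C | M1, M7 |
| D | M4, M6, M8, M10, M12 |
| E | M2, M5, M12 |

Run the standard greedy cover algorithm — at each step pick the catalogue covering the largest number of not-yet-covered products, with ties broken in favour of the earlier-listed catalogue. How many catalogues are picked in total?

4

Greedy: pick D (covers 5 new) → pick B (covers 3 new) → pick C (covers 2 new) → pick E (covers 2 new). Total picks: 4.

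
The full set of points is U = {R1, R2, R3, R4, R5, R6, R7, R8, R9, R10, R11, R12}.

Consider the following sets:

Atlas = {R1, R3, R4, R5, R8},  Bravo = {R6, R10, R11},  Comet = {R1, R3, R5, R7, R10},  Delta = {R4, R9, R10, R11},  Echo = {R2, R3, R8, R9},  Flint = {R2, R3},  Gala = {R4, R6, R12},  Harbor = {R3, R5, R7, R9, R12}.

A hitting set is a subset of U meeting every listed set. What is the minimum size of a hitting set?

3

Take H = {R3, R6, R9}. Each listed set contains at least one of these, so H is a hitting set of size 3.
No choice of 2 points meets every set, so 3 is the minimum.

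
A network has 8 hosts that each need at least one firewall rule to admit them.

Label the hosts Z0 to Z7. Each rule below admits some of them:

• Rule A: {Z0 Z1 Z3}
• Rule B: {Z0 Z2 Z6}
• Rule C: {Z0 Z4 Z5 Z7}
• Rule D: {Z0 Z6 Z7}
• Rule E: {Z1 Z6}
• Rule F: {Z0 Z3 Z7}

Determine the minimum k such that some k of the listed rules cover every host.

Take {A, B, C}. Their union is {Z0, Z1, Z2, Z3, Z4, Z5, Z6, Z7}, which is all 8 hosts.
Only B contains Z2, so B is forced; the remaining 5 hosts need at least 2 more rules (each remaining rule adds at most 3) — so at least 3 rules are needed, and 3 is optimal.

3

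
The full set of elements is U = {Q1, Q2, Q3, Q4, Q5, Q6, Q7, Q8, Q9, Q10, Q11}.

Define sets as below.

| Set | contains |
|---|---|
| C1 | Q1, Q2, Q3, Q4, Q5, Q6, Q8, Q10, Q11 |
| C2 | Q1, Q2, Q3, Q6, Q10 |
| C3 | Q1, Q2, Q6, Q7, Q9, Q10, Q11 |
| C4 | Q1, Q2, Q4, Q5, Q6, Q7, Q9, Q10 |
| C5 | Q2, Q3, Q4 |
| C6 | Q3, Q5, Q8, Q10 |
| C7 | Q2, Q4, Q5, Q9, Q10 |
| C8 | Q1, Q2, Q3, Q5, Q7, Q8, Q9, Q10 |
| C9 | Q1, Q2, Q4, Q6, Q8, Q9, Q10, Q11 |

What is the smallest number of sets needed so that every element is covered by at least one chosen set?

2

C8 and C9 cover everything between them: the union {Q1, Q2, Q3, Q4, Q5, Q6, Q7, Q8, Q9, Q10, Q11} is all of U.
No single set has all 11 elements (the largest, C1, has 9), so 2 is optimal.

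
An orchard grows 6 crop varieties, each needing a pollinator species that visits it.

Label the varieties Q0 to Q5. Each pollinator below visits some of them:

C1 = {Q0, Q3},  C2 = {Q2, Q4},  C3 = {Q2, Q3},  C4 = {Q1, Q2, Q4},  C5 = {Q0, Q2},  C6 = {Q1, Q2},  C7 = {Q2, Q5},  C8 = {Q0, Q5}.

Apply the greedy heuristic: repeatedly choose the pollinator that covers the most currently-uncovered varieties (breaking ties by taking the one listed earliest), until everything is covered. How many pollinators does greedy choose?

3

Greedy: pick C4 (covers 3 new) → pick C1 (covers 2 new) → pick C7 (covers 1 new). Total picks: 3.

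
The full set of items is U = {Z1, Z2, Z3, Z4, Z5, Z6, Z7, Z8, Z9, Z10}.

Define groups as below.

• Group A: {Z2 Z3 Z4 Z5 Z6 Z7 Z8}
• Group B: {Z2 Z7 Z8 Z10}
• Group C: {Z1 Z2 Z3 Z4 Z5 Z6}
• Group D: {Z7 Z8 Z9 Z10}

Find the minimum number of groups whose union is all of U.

Take {C, D}. Their union is {Z1, Z2, Z3, Z4, Z5, Z6, Z7, Z8, Z9, Z10}, which is all 10 items.
No single group has all 10 items (the largest, A, has 7), so 2 is optimal.

2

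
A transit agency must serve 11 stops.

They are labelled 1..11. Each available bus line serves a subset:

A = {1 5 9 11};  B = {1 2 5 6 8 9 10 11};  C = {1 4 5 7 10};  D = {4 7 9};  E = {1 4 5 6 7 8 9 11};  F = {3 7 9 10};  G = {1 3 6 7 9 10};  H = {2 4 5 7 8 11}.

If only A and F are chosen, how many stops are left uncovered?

4

Union of A, F = {1, 3, 5, 7, 9, 10, 11}.
Not covered: 2, 4, 6, 8 — 4 stops.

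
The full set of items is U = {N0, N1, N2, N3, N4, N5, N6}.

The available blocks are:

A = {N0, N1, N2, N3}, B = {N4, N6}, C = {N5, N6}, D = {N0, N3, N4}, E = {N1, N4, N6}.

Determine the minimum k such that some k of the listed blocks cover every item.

Take {A, B, C}. Their union is {N0, N1, N2, N3, N4, N5, N6}, which is all 7 items.
Only A contains N2, so A is forced; the remaining 3 items need at least 2 more blocks (each remaining block adds at most 2) — so at least 3 blocks are needed, and 3 is optimal.

3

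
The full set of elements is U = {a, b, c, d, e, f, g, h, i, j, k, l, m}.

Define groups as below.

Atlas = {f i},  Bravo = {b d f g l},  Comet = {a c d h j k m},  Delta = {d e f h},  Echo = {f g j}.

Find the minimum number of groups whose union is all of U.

Take {Atlas, Bravo, Comet, Delta}. Their union is {a, b, c, d, e, f, g, h, i, j, k, l, m}, which is all 13 elements.
No 3 of the 5 groups cover everything (all 10 combinations miss at least one element), so 4 is optimal.

4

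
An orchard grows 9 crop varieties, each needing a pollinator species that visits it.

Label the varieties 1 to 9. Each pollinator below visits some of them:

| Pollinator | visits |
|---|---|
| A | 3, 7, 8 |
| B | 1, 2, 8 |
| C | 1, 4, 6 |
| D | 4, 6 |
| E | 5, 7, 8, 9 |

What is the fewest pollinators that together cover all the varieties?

4

A and B and D and E together: A ∪ B ∪ D ∪ E = {1, 2, 3, 4, 5, 6, 7, 8, 9} — every variety is covered.
No 3 of the 5 pollinators cover everything (all 10 combinations miss at least one variety), so 4 is optimal.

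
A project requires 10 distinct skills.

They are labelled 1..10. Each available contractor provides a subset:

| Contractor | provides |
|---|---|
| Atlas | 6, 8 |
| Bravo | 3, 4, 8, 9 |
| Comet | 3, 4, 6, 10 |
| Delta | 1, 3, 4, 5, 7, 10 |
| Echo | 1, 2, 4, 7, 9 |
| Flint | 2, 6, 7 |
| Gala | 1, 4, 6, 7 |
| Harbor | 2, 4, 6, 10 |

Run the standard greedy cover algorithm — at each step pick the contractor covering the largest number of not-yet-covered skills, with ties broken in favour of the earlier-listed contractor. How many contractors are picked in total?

Greedy: pick Delta (covers 6 new) → pick Atlas (covers 2 new) → pick Echo (covers 2 new). Total picks: 3.

3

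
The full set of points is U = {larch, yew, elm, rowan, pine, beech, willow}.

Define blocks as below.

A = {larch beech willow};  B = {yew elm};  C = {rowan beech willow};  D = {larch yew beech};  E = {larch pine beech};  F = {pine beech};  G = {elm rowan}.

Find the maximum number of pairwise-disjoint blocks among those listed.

F, G are pairwise disjoint (F={pine,beech}; G={elm,rowan}).
Every remaining block overlaps one of these, and no 3 of the listed blocks are pairwise disjoint, so 2 is the maximum.

2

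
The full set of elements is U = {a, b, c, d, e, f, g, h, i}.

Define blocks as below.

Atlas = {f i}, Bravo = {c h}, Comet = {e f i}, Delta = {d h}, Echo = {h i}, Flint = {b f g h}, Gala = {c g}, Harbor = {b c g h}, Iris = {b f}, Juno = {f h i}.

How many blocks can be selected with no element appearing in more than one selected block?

3

Atlas, Delta, Gala are pairwise disjoint (Atlas={f,i}; Delta={d,h}; Gala={c,g}).
Every remaining block overlaps one of these, and no 4 of the listed blocks are pairwise disjoint, so 3 is the maximum.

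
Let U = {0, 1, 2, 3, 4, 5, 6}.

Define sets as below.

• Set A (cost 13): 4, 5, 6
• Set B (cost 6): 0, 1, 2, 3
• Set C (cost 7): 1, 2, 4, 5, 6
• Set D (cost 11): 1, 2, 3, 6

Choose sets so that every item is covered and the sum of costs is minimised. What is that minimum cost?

B, C together cover every item (B ∪ C = {0, 1, 2, 3, 4, 5, 6}); total cost 6 + 7 = 13.
No covering selection has total cost below 13.

13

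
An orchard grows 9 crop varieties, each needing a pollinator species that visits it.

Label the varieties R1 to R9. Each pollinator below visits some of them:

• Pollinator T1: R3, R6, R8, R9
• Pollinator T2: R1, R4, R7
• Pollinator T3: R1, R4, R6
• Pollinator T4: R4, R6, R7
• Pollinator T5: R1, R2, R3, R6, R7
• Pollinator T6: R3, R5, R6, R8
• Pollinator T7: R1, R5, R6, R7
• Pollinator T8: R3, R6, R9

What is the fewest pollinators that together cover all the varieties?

Take {T1, T2, T5, T6}. Their union is {R1, R2, R3, R4, R5, R6, R7, R8, R9}, which is all 9 varieties.
No 3 of the 8 pollinators cover everything (all 56 combinations miss at least one variety), so 4 is optimal.

4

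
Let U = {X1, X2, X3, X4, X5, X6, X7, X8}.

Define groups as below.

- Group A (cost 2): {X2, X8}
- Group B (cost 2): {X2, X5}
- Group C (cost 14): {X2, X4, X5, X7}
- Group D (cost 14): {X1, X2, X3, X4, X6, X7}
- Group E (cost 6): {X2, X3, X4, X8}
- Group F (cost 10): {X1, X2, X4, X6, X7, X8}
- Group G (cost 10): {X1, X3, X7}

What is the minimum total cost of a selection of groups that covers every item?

A, B, D together cover every item (A ∪ B ∪ D = {X1, X2, X3, X4, X5, X6, X7, X8}); total cost 2 + 2 + 14 = 18.
The greedy pick A, B, F, E costs 20; no covering selection beats 18.

18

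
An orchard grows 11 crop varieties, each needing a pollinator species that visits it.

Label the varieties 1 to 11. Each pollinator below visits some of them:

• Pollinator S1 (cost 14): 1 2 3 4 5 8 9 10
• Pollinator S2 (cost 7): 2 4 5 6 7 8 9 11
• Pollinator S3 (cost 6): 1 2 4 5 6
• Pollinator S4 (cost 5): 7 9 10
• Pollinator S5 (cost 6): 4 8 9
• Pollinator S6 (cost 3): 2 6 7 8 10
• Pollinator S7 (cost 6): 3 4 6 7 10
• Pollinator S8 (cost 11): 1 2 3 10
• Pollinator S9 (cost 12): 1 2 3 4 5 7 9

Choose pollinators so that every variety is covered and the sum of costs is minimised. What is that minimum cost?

18

S2, S8 together cover every variety (S2 ∪ S8 = {1, 2, 3, 4, 5, 6, 7, 8, 9, 10, 11}); total cost 7 + 11 = 18.
The greedy pick S6, S2, S8 costs 21; no covering selection beats 18.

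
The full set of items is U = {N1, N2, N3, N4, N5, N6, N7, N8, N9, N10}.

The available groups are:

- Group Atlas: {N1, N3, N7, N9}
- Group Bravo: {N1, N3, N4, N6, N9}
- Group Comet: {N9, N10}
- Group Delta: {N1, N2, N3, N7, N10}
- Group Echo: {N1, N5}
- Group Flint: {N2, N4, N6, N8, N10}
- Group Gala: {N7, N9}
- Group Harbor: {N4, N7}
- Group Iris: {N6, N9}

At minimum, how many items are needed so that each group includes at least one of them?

3

Take H = {N1, N4, N9}. Each listed group contains at least one of these, so H is a hitting set of size 3.
The groups Comet, Echo, Harbor are pairwise disjoint, so any hitting set needs a separate item for each — at least 3. Hence 3 is optimal.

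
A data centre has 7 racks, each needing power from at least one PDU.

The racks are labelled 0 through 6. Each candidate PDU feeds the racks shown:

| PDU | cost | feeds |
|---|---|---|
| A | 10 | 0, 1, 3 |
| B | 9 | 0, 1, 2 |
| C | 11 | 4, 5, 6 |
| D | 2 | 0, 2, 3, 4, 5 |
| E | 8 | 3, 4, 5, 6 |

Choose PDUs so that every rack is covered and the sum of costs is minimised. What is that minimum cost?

B, E together cover every rack (B ∪ E = {0, 1, 2, 3, 4, 5, 6}); total cost 9 + 8 = 17.
The greedy pick D, E, B costs 19; no covering selection beats 17.

17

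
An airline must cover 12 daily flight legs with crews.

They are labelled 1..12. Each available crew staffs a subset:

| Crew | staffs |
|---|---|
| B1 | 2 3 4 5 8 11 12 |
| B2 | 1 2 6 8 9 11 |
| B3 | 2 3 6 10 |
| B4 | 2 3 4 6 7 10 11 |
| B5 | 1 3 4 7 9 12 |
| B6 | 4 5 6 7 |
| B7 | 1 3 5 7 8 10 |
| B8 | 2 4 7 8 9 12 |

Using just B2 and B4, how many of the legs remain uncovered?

Union of B2, B4 = {1, 2, 3, 4, 6, 7, 8, 9, 10, 11}.
Not covered: 5, 12 — 2 legs.

2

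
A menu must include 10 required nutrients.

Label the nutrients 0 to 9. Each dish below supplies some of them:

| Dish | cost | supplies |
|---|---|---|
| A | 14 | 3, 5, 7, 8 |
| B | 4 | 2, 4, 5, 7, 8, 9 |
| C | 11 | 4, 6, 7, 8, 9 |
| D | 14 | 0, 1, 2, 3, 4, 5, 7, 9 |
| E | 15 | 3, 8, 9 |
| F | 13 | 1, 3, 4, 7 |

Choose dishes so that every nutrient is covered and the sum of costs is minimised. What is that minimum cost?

25

C, D together cover every nutrient (C ∪ D = {0, 1, 2, 3, 4, 5, 6, 7, 8, 9}); total cost 11 + 14 = 25.
The greedy pick B, D, C costs 29; no covering selection beats 25.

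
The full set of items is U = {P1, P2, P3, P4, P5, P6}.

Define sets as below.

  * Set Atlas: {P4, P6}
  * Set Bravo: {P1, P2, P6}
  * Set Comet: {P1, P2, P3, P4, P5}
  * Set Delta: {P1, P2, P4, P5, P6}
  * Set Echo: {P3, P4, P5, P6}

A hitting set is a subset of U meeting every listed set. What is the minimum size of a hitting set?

2

H = {P3, P6} meets every set (each contains at least one member of H), and |H| = 2.
No single item lies in every set, so at least 2 are needed and 2 is optimal.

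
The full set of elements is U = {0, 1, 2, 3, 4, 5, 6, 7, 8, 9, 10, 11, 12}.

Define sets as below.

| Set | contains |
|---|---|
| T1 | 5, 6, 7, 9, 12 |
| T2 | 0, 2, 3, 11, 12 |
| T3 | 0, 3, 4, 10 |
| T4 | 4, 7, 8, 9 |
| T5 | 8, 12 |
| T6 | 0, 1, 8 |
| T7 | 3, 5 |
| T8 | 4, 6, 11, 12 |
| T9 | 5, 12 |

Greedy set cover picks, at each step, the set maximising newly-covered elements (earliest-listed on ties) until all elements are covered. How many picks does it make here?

4

Greedy: pick T1 (covers 5 new) → pick T2 (covers 4 new) → pick T3 (covers 2 new) → pick T6 (covers 2 new). Total picks: 4.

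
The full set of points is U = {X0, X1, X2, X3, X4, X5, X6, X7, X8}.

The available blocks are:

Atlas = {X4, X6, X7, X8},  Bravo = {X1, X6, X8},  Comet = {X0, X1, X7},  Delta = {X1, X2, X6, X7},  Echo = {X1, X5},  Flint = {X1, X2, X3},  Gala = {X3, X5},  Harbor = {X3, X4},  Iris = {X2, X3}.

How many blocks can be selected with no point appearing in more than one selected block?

Atlas, Echo, Iris are pairwise disjoint (Atlas={X4,X6,X7,X8}; Echo={X1,X5}; Iris={X2,X3}).
Every remaining block overlaps one of these, and no 4 of the listed blocks are pairwise disjoint, so 3 is the maximum.

3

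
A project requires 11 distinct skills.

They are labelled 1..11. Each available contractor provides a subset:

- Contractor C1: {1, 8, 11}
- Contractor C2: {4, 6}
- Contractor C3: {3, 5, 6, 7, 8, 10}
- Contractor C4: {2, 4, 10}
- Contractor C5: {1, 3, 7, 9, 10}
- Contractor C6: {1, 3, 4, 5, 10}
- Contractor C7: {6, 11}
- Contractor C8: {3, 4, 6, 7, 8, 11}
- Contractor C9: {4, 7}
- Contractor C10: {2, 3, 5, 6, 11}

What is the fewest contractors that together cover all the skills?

C5 and C8 and C10 together: C5 ∪ C8 ∪ C10 = {1, 2, 3, 4, 5, 6, 7, 8, 9, 10, 11} — every skill is covered.
Only C5 contains 9, so C5 is forced; the remaining 6 skills need at least 2 more contractors (each remaining contractor adds at most 4) — so at least 3 contractors are needed, and 3 is optimal.

3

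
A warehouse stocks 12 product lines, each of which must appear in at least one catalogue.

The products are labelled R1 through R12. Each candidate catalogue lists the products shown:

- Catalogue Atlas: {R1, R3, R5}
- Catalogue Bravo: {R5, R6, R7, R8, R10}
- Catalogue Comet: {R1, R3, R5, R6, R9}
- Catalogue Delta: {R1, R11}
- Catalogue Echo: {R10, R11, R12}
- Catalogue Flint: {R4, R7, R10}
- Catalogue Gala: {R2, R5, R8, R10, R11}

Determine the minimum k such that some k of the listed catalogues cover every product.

4

Comet and Echo and Flint and Gala together: Comet ∪ Echo ∪ Flint ∪ Gala = {R1, R2, R3, R4, R5, R6, R7, R8, R9, R10, R11, R12} — every product is covered.
No 3 of the 7 catalogues cover everything (all 35 combinations miss at least one product), so 4 is optimal.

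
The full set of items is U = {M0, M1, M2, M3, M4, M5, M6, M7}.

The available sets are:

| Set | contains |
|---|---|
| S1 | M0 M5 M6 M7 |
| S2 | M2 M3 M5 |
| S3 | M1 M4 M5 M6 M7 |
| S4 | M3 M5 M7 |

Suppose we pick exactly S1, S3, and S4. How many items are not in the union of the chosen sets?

1

Union of S1, S3, S4 = {M0, M1, M3, M4, M5, M6, M7}.
Not covered: M2 — 1 item.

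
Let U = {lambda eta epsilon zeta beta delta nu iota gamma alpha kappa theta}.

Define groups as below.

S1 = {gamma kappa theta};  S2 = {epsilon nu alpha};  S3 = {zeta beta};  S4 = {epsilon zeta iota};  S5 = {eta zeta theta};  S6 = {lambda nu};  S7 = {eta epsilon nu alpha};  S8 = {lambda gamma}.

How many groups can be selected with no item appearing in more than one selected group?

S2, S3, S8 are pairwise disjoint (S2={epsilon,nu,alpha}; S3={zeta,beta}; S8={lambda,gamma}).
Every remaining group overlaps one of these, and no 4 of the listed groups are pairwise disjoint, so 3 is the maximum.

3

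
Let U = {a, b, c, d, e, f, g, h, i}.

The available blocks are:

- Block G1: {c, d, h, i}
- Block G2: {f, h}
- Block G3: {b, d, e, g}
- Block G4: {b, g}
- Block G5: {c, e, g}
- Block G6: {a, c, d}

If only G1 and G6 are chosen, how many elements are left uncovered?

4

Union of G1, G6 = {a, c, d, h, i}.
Not covered: b, e, f, g — 4 elements.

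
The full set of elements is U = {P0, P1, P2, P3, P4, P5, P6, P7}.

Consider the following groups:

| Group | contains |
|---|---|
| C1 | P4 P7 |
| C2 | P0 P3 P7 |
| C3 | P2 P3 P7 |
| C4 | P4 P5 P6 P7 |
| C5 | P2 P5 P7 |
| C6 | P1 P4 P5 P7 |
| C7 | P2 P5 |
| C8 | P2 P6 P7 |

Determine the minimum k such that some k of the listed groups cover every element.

C2 and C6 and C8 together: C2 ∪ C6 ∪ C8 = {P0, P1, P2, P3, P4, P5, P6, P7} — every element is covered.
Only C2 contains P0, so C2 is forced; the remaining 5 elements need at least 2 more groups (each remaining group adds at most 3) — so at least 3 groups are needed, and 3 is optimal.

3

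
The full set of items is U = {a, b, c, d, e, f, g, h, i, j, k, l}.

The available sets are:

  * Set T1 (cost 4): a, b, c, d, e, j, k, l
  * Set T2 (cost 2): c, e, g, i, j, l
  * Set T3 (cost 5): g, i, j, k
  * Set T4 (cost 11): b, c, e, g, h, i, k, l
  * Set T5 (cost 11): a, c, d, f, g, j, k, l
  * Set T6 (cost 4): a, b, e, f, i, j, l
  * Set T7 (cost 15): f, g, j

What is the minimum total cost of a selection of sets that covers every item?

19

T1, T4, T6 together cover every item (T1 ∪ T4 ∪ T6 = {a, b, c, d, e, f, g, h, i, j, k, l}); total cost 4 + 11 + 4 = 19.
The greedy pick T2, T1, T6, T4 costs 21; no covering selection beats 19.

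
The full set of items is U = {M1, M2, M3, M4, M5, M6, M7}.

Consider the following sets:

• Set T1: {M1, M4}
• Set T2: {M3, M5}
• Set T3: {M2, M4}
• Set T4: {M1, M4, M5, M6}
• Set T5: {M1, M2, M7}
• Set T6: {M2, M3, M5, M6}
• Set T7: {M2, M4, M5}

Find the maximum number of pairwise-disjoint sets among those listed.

2

T2, T3 are pairwise disjoint (T2={M3,M5}; T3={M2,M4}).
Every remaining set overlaps one of these, and no 3 of the listed sets are pairwise disjoint, so 2 is the maximum.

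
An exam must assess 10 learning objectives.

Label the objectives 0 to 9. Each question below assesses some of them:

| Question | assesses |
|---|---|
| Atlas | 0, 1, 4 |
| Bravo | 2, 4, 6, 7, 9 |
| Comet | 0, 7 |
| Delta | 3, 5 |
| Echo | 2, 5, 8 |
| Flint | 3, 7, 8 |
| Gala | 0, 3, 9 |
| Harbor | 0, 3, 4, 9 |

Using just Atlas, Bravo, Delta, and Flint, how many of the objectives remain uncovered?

0

Union of Atlas, Bravo, Delta, Flint = {0, 1, 2, 3, 4, 5, 6, 7, 8, 9} — that's every objective, so 0 are uncovered.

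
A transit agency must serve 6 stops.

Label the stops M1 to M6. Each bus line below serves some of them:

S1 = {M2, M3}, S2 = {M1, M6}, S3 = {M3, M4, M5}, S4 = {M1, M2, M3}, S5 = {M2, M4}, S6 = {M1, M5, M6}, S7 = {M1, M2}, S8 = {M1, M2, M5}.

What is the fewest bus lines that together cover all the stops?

Take {S2, S3, S4}. Their union is {M1, M2, M3, M4, M5, M6}, which is all 6 stops.
No 2 of the 8 bus lines cover everything (all 28 combinations miss at least one stop), so 3 is optimal.

3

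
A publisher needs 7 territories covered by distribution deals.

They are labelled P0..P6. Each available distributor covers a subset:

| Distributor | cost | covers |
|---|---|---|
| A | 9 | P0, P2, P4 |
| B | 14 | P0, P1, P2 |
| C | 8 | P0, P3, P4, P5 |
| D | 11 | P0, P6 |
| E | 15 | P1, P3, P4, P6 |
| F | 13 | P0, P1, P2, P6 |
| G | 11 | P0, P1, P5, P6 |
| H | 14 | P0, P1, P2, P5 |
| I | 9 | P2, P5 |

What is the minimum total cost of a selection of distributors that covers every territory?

C, F together cover every territory (C ∪ F = {P0, P1, P2, P3, P4, P5, P6}); total cost 8 + 13 = 21.
No covering selection has total cost below 21.

21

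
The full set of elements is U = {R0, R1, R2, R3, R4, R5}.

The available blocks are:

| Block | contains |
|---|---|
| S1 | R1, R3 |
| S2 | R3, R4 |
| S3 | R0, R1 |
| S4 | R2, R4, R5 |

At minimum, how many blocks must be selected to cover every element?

3

S2, S3, and S4 cover everything between them: the union {R0, R1, R2, R3, R4, R5} is all of U.
Only S3 contains R0, so S3 is forced; the remaining 4 elements need at least 2 more blocks (each remaining block adds at most 3) — so at least 3 blocks are needed, and 3 is optimal.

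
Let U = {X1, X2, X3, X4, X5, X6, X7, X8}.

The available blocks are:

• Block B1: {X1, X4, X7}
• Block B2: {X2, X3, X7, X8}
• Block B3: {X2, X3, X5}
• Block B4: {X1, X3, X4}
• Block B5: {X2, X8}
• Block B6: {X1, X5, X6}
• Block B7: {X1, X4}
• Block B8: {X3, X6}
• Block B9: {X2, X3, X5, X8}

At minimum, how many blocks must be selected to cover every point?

3

B2 and B6 and B7 together: B2 ∪ B6 ∪ B7 = {X1, X2, X3, X4, X5, X6, X7, X8} — every point is covered.
No 2 of the 9 blocks cover everything (all 36 combinations miss at least one point), so 3 is optimal.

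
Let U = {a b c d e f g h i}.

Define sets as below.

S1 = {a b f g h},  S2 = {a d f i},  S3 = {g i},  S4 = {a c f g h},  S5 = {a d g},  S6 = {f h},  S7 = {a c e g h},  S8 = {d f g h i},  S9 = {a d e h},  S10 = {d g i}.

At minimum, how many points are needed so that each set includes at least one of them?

3

Take T = {d, g, h}. Each listed set contains at least one of these, so T is a hitting set of size 3.
No choice of 2 points meets every set, so 3 is the minimum.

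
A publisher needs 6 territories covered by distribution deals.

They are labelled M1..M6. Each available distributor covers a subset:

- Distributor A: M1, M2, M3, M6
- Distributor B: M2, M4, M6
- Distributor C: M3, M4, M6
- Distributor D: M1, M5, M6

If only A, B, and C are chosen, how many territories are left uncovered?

Union of A, B, C = {M1, M2, M3, M4, M6}.
Not covered: M5 — 1 territory.

1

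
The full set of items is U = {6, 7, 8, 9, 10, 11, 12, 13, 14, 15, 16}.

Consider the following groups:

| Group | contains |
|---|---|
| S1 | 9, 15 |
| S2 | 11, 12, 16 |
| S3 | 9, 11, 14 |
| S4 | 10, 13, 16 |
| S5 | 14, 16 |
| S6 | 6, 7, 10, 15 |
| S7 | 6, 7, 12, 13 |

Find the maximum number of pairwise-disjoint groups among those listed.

3

S1, S5, S7 are pairwise disjoint (S1={9,15}; S5={14,16}; S7={6,7,12,13}).
Every remaining group overlaps one of these, and no 4 of the listed groups are pairwise disjoint, so 3 is the maximum.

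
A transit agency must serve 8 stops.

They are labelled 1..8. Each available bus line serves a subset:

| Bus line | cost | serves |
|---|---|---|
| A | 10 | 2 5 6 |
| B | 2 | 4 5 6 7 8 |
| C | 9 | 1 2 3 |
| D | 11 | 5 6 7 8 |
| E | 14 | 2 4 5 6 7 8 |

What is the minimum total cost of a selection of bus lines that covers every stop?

B, C together cover every stop (B ∪ C = {1, 2, 3, 4, 5, 6, 7, 8}); total cost 2 + 9 = 11.
No covering selection has total cost below 11.

11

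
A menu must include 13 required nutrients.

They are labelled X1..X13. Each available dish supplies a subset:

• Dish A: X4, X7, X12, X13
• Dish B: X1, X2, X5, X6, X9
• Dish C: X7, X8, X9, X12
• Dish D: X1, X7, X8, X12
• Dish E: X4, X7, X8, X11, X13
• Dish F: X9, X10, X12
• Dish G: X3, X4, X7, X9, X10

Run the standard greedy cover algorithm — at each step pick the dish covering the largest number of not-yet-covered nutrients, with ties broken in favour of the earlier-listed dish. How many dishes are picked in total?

4

Greedy: pick B (covers 5 new) → pick E (covers 5 new) → pick F (covers 2 new) → pick G (covers 1 new). Total picks: 4.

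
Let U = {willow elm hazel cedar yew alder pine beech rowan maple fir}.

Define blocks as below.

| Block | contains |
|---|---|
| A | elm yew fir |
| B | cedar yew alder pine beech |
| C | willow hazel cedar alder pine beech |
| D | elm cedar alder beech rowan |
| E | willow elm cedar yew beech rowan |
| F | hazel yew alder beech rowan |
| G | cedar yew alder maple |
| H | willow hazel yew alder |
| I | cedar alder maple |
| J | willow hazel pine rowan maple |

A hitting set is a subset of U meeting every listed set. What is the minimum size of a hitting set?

Take T = {willow, cedar, yew}. Each listed block contains at least one of these, so T is a hitting set of size 3.
No choice of 2 items meets every block, so 3 is the minimum.

3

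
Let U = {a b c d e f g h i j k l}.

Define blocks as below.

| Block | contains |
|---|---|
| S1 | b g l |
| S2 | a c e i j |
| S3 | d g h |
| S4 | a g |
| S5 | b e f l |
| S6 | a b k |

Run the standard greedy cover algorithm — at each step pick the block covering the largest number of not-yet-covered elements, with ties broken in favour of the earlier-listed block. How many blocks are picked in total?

Greedy: pick S2 (covers 5 new) → pick S1 (covers 3 new) → pick S3 (covers 2 new) → pick S5 (covers 1 new) → pick S6 (covers 1 new). Total picks: 5.
(The true minimum cover uses only 4 blocks, so greedy is not optimal here.)

5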